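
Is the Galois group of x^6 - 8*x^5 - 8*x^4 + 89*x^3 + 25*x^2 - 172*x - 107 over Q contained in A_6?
The polynomial is irreducible of degree 6 over Q. Its discriminant is 8413926734596681 = 91727459^2, a perfect square. A Galois group lies in the alternating group exactly when the discriminant is a square in Q, so the Galois group (PSL(2,5)) is contained in A_6.

Yes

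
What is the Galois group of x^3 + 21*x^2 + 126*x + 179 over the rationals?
C_3

The polynomial is an irreducible cubic over Q and its discriminant is 29241 = 171^2, a perfect square. For an irreducible cubic, a square discriminant forces the Galois group to be A_3, the cyclic group of order 3.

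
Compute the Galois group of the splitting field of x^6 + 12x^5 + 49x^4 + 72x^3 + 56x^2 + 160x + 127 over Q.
The polynomial f is an irreducible sextic over Q, so G = Gal(f/Q) is one of the 16 transitive subgroups 6T1, ..., 6T16 of S_6. The discriminant of f is 1859720085278784 = 43124472^2, a perfect square, so G is contained in A_6. The transitive groups of degree 6 contained in A_6 are: A_4 (6T4, order 12), S_4 (6T7, order 24), (C_3 x C_3) : C_4 (6T10, order 36), PSL(2,5) (6T12, order 60), A_6 (6T15, order 360). By Dedekind's theorem, for a prime p not dividing disc(f) the degrees of the irreducible factors of f mod p form the cycle type of an element of G. Factoring f modulo the 79 such primes p <= 431 (skipping 2, 3, 31, 139, which divide the discriminant), each new pattern first appears at: mod 5: f = (x^3 + 3x^2 + 4x + 3)(x^3 + 4x^2 + 3x + 4), pattern 3+3; mod 11: f = (x + 1)(x + 3)(x^2 + 9x + 5)(x^2 + 10x + 7), pattern 2+2+1+1; mod 13: f = (x^2 + 4x + 12)(x^4 + 8x^3 + 5x^2 + 8x + 3), pattern 4+2; mod 67: f = (x + 6)(x + 23)(x + 33)(x + 38)(x + 48)(x + 65), pattern 1+1+1+1+1+1. No other pattern occurs in this range, so the set of observed cycle types is {3+3, 2+2+1+1, 4+2, 1+1+1+1+1+1}. The candidates containing elements of all these cycle types are S_4 (6T7) of order 24, (C_3 x C_3) : C_4 (6T10) of order 36, A_6 (6T15) of order 360; the others are excluded. The observed types are precisely the cycle types that occur in S_4 (6T7). Each of the other remaining candidates has further cycle types, and by the Chebotarev density theorem the matching factorization patterns would occur for a proportion of primes equal to their share of the group: (C_3 x C_3) : C_4 (6T10) additionally contains elements of type 3+1+1+1 (4 of its 36 elements, about 11% of primes); A_6 (6T15) additionally contains elements of type 5+1, 3+1+1+1 (184 of its 360 elements, about 51% of primes). None of the 79 primes tested shows any such pattern (for each of these groups the chance of that is below 10^-4), which rules them out. Hence G = S_4 (6T7), of order 24.

S_4, S_4(6d), the S_4-action on 6 points inside A_6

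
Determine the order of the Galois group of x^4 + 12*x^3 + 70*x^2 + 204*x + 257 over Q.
The degree of the splitting field over Q equals the order of the Galois group, so first determine the group. The polynomial is an irreducible quartic over Q and its discriminant is 8388608, which is not a perfect square, so the Galois group is not contained in A_4. The resolvent cubic y^3 - 70*y^2 + 1420*y - 6664 has exactly one rational root, so the Galois group is C_4 or D_4. The quartic becomes reducible over Q(sqrt(disc)), so the group is C_4. The Galois group C_4 (4T1) has order 4, so the splitting field has degree 4 over Q.

4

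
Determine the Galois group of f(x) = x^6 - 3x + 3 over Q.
(S_3 x S_3) : C_2 (also written G72)

The polynomial f is an irreducible sextic over Q, so G = Gal(f/Q) is one of the 16 transitive subgroups 6T1, ..., 6T16 of S_6. The discriminant of f is -9059283, which is not a perfect square, so G is not contained in A_6. The transitive groups of degree 6 not contained in A_6 are: C_6 (6T1, order 6), S_3 (6T2, order 6), D_6 (6T3, order 12), C_3 x S_3 (6T5, order 18), A_4 x C_2 (6T6, order 24), S_4 (6T8, order 24), S_3 x S_3 (6T9, order 36), S_4 x C_2 (6T11, order 48), (S_3 x S_3) : C_2 (6T13, order 72), PGL(2,5) (6T14, order 120), S_6 (6T16, order 720). By Dedekind's theorem, for a prime p not dividing disc(f) the degrees of the irreducible factors of f mod p form the cycle type of an element of G. Factoring f modulo the 28 such primes p <= 127 (skipping 3, 17, 43, which divide the discriminant), each new pattern first appears at: mod 2: f = (x^6 + x + 1), pattern 6; mod 7: f = (x + 1)(x^2 + 4x + 6)(x^3 + 2x^2 + x + 4), pattern 3+2+1; mod 11: f = (x^2 + 9x + 2)(x^4 + 2x^3 + 2x^2 + 7), pattern 4+2; mod 13: f = (x + 3)(x + 8)(x^2 + 3x + 6)(x^2 + 12x + 3), pattern 2+2+1+1; mod 61: f = (x + 40)(x + 51)(x + 57)(x + 59)(x^2 + 37x + 50), pattern 2+1+1+1+1; mod 97: f = (x + 48)(x + 85)(x + 87)(x^3 + 71x^2 + 60x + 63), pattern 3+1+1+1; mod 113: f = (x^2 + 49x + 72)(x^2 + 68x + 105)(x^2 + 109x + 10), pattern 2+2+2; mod 127: f = (x^3 + 39x^2 + 106x + 109)(x^3 + 88x^2 + 18x + 21), pattern 3+3. No other pattern occurs in this range, so the set of observed cycle types is {6, 3+2+1, 4+2, 2+2+1+1, 2+1+1+1+1, 3+1+1+1, 2+2+2, 3+3}. The candidates containing elements of all these cycle types are (S_3 x S_3) : C_2 (6T13) of order 72, S_6 (6T16) of order 720; the others are excluded. The observed types are precisely the cycle types that occur in (S_3 x S_3) : C_2 (6T13) (apart from the identity). Each of the other remaining candidates has further cycle types, and by the Chebotarev density theorem the matching factorization patterns would occur for a proportion of primes equal to their share of the group: S_6 (6T16) additionally contains elements of type 5+1, 4+1+1 (234 of its 720 elements, about 32% of primes). None of the 28 primes tested shows any such pattern (for each of these groups the chance of that is below 10^-4), which rules them out. Hence G = (S_3 x S_3) : C_2 (6T13), of order 72.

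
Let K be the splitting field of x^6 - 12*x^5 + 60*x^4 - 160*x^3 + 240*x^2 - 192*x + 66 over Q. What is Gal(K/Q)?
The polynomial f is an irreducible sextic over Q, so G = Gal(f/Q) is one of the 16 transitive subgroups 6T1, ..., 6T16 of S_6. The discriminant of f is -1492992, which is not a perfect square, so G is not contained in A_6. The transitive groups of degree 6 not contained in A_6 are: C_6 (6T1, order 6), S_3 (6T2, order 6), D_6 (6T3, order 12), C_3 x S_3 (6T5, order 18), A_4 x C_2 (6T6, order 24), S_4 (6T8, order 24), S_3 x S_3 (6T9, order 36), S_4 x C_2 (6T11, order 48), (S_3 x S_3) : C_2 (6T13, order 72), PGL(2,5) (6T14, order 120), S_6 (6T16, order 720). By Dedekind's theorem, for a prime p not dividing disc(f) the degrees of the irreducible factors of f mod p form the cycle type of an element of G. Factoring f modulo the 79 such primes p <= 419 (skipping 2, 3, which divide the discriminant), each new pattern first appears at: mod 5: f = (x^2 + x + 2)(x^2 + 3x + 3)(x^2 + 4x + 1), pattern 2+2+2; mod 7: f = (x^6 + 2x^5 + 4x^4 + x^3 + 2x^2 + 4x + 3), pattern 6; mod 11: f = (x)(x + 7)(x^2 + 5x + 1)(x^2 + 9x + 4), pattern 2+2+1+1; mod 19: f = (x^3 + 13x^2 + 12x + 5)(x^3 + 13x^2 + 12x + 17), pattern 3+3; mod 43: f = (x + 1)(x + 16)(x + 19)(x + 20)(x + 23)(x + 38), pattern 1+1+1+1+1+1. No other pattern occurs in this range, so the set of observed cycle types is {2+2+2, 6, 2+2+1+1, 3+3, 1+1+1+1+1+1}. The candidates containing elements of all these cycle types are D_6 (6T3) of order 12, A_4 x C_2 (6T6) of order 24, S_3 x S_3 (6T9) of order 36, S_4 x C_2 (6T11) of order 48, (S_3 x S_3) : C_2 (6T13) of order 72, PGL(2,5) (6T14) of order 120, S_6 (6T16) of order 720; the others are excluded. The observed types are precisely the cycle types that occur in D_6 (6T3). Each of the other remaining candidates has further cycle types, and by the Chebotarev density theorem the matching factorization patterns would occur for a proportion of primes equal to their share of the group: A_4 x C_2 (6T6) additionally contains elements of type 2+1+1+1+1 (3 of its 24 elements, about 12% of primes); S_3 x S_3 (6T9) additionally contains elements of type 3+1+1+1 (4 of its 36 elements, about 11% of primes); S_4 x C_2 (6T11) additionally contains elements of type 4+2, 4+1+1, 2+1+1+1+1 (15 of its 48 elements, about 31% of primes); (S_3 x S_3) : C_2 (6T13) additionally contains elements of type 4+2, 3+2+1, 3+1+1+1, 2+1+1+1+1 (40 of its 72 elements, about 56% of primes); PGL(2,5) (6T14) additionally contains elements of type 5+1, 4+1+1 (54 of its 120 elements, about 45% of primes); S_6 (6T16) additionally contains elements of type 5+1, 4+2, 4+1+1, 3+2+1, 3+1+1+1, 2+1+1+1+1 (499 of its 720 elements, about 69% of primes). None of the 79 primes tested shows any such pattern (for each of these groups the chance of that is below 10^-4), which rules them out. Hence G = D_6 (6T3), of order 12.

D_6 (order 12)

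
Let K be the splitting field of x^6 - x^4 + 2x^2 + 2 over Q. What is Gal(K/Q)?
The polynomial f is an irreducible sextic over Q, so G = Gal(f/Q) is one of the 16 transitive subgroups 6T1, ..., 6T16 of S_6. The discriminant of f is -5120000, which is not a perfect square, so G is not contained in A_6. The transitive groups of degree 6 not contained in A_6 are: C_6 (6T1, order 6), S_3 (6T2, order 6), D_6 (6T3, order 12), C_3 x S_3 (6T5, order 18), A_4 x C_2 (6T6, order 24), S_4 (6T8, order 24), S_3 x S_3 (6T9, order 36), S_4 x C_2 (6T11, order 48), (S_3 x S_3) : C_2 (6T13, order 72), PGL(2,5) (6T14, order 120), S_6 (6T16, order 720). By Dedekind's theorem, for a prime p not dividing disc(f) the degrees of the irreducible factors of f mod p form the cycle type of an element of G. Factoring f modulo the 22 such primes p <= 89 (skipping 2, 5, which divide the discriminant), each new pattern first appears at: mod 3: f = (x^3 + x^2 + 2)(x^3 + 2x^2 + 1), pattern 3+3; mod 7: f = (x^2 + 2)(x^2 + x + 6)(x^2 + 6x + 6), pattern 2+2+2; mod 13: f = (x + 4)(x + 9)(x^4 + 2x^2 + 8), pattern 4+1+1; mod 43: f = (x + 12)(x + 31)(x^2 + 4)(x^2 + 10), pattern 2+2+1+1. No other pattern occurs in this range, so the set of observed cycle types is {3+3, 2+2+2, 4+1+1, 2+2+1+1}. The candidates containing elements of all these cycle types are S_4 (6T8) of order 24, S_4 x C_2 (6T11) of order 48, PGL(2,5) (6T14) of order 120, S_6 (6T16) of order 720; the others are excluded. The observed types are precisely the cycle types that occur in S_4 (6T8) (apart from the identity). Each of the other remaining candidates has further cycle types, and by the Chebotarev density theorem the matching factorization patterns would occur for a proportion of primes equal to their share of the group: S_4 x C_2 (6T11) additionally contains elements of type 6, 4+2, 2+1+1+1+1 (17 of its 48 elements, about 35% of primes); PGL(2,5) (6T14) additionally contains elements of type 6, 5+1 (44 of its 120 elements, about 37% of primes); S_6 (6T16) additionally contains elements of type 6, 5+1, 4+2, 3+2+1, 3+1+1+1, 2+1+1+1+1 (529 of its 720 elements, about 73% of primes). None of the 22 primes tested shows any such pattern (for each of these groups the chance of that is below 10^-4), which rules them out. Hence G = S_4 (6T8), of order 24.

6T8: S_4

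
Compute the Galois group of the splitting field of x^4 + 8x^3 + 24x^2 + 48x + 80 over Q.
S_4

The polynomial is an irreducible quartic over Q and its discriminant is 6619136, which is not a perfect square, so the Galois group is not contained in A_4. The resolvent cubic y^3 - 24*y^2 + 64*y + 256 is irreducible over Q. An irreducible resolvent with non-square discriminant gives S_4.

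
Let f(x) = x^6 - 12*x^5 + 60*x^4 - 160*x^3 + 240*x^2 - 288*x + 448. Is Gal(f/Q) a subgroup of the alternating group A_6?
The polynomial is irreducible of degree 6 over Q. Its discriminant is -9727331052552192, which is not a perfect square. A Galois group lies in the alternating group exactly when the discriminant is a square in Q, so the Galois group ((S_3 x S_3) : C_2) is not contained in A_6.

No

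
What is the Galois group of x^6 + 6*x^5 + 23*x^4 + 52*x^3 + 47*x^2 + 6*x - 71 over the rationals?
The polynomial f is an irreducible sextic over Q, so G = Gal(f/Q) is one of the 16 transitive subgroups 6T1, ..., 6T16 of S_6. The discriminant of f is 164995463643136 = 12845056^2, a perfect square, so G is contained in A_6. The transitive groups of degree 6 contained in A_6 are: A_4 (6T4, order 12), S_4 (6T7, order 24), (C_3 x C_3) : C_4 (6T10, order 36), PSL(2,5) (6T12, order 60), A_6 (6T15, order 360). By Dedekind's theorem, for a prime p not dividing disc(f) the degrees of the irreducible factors of f mod p form the cycle type of an element of G. Factoring f modulo the 33 such primes p <= 149 (skipping 2, 7, which divide the discriminant), each new pattern first appears at: mod 3: f = (x^3 + x^2 + 2x + 1)(x^3 + 2x^2 + x + 1), pattern 3+3; mod 13: f = (x + 5)(x + 10)(x^2 + 2x + 6)(x^2 + 2x + 7), pattern 2+2+1+1. No other pattern occurs in this range, so the set of observed cycle types is {3+3, 2+2+1+1}. The candidates containing elements of all these cycle types are A_4 (6T4) of order 12, S_4 (6T7) of order 24, (C_3 x C_3) : C_4 (6T10) of order 36, PSL(2,5) (6T12) of order 60, A_6 (6T15) of order 360; the others are excluded. The observed types are precisely the cycle types that occur in A_4 (6T4) (apart from the identity). Each of the other remaining candidates has further cycle types, and by the Chebotarev density theorem the matching factorization patterns would occur for a proportion of primes equal to their share of the group: S_4 (6T7) additionally contains elements of type 4+2 (6 of its 24 elements, about 25% of primes); (C_3 x C_3) : C_4 (6T10) additionally contains elements of type 4+2, 3+1+1+1 (22 of its 36 elements, about 61% of primes); PSL(2,5) (6T12) additionally contains elements of type 5+1 (24 of its 60 elements, about 40% of primes); A_6 (6T15) additionally contains elements of type 5+1, 4+2, 3+1+1+1 (274 of its 360 elements, about 76% of primes). None of the 33 primes tested shows any such pattern (for each of these groups the chance of that is below 10^-4), which rules them out. Hence G = A_4 (6T4), of order 12.

6T4: A_4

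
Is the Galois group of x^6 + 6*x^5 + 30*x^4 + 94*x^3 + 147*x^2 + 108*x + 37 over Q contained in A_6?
No

The polynomial is irreducible of degree 6 over Q. Its discriminant is -5217636731328, which is not a perfect square. A Galois group lies in the alternating group exactly when the discriminant is a square in Q, so the Galois group (PGL(2,5)) is not contained in A_6.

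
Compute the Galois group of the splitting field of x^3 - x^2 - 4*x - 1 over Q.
3T1: C_3

The polynomial is an irreducible cubic over Q and its discriminant is 169 = 13^2, a perfect square. For an irreducible cubic, a square discriminant forces the Galois group to be A_3, the cyclic group of order 3.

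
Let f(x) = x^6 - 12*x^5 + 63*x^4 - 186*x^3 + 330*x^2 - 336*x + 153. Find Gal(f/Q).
The polynomial f is an irreducible sextic over Q, so G = Gal(f/Q) is one of the 16 transitive subgroups 6T1, ..., 6T16 of S_6. The discriminant of f is -16003008, which is not a perfect square, so G is not contained in A_6. The transitive groups of degree 6 not contained in A_6 are: C_6 (6T1, order 6), S_3 (6T2, order 6), D_6 (6T3, order 12), C_3 x S_3 (6T5, order 18), A_4 x C_2 (6T6, order 24), S_4 (6T8, order 24), S_3 x S_3 (6T9, order 36), S_4 x C_2 (6T11, order 48), (S_3 x S_3) : C_2 (6T13, order 72), PGL(2,5) (6T14, order 120), S_6 (6T16, order 720). By Dedekind's theorem, for a prime p not dividing disc(f) the degrees of the irreducible factors of f mod p form the cycle type of an element of G. Factoring f modulo the 21 such primes p <= 89 (skipping 2, 3, 7, which divide the discriminant), each new pattern first appears at: mod 5: f = (x^6 + 3x^5 + 3x^4 + 4x^3 + 4x + 3), pattern 6; mod 11: f = (x + 7)(x^5 + 3x^4 + 9x^3 + 4x^2 + 5x + 3), pattern 5+1; mod 13: f = (x + 3)(x + 12)(x^4 + 12x^3 + 3x^2 + 1), pattern 4+1+1; mod 23: f = (x + 1)(x + 5)(x^2 + x + 19)(x^2 + 4x + 5), pattern 2+2+1+1; mod 43: f = (x^3 + 13x^2 + x + 3)(x^3 + 18x^2 + 8), pattern 3+3; mod 61: f = (x^2 + 28x + 34)(x^2 + 39x + 52)(x^2 + 43x + 30), pattern 2+2+2. No other pattern occurs in this range, so the set of observed cycle types is {6, 5+1, 4+1+1, 2+2+1+1, 3+3, 2+2+2}. The candidates containing elements of all these cycle types are PGL(2,5) (6T14) of order 120, S_6 (6T16) of order 720; the others are excluded. The observed types are precisely the cycle types that occur in PGL(2,5) (6T14) (apart from the identity). Each of the other remaining candidates has further cycle types, and by the Chebotarev density theorem the matching factorization patterns would occur for a proportion of primes equal to their share of the group: S_6 (6T16) additionally contains elements of type 4+2, 3+2+1, 3+1+1+1, 2+1+1+1+1 (265 of its 720 elements, about 37% of primes). None of the 21 primes tested shows any such pattern (for each of these groups the chance of that is below 10^-4), which rules them out. Hence G = PGL(2,5) (6T14), of order 120.

PGL(2,5) (also written S5(6))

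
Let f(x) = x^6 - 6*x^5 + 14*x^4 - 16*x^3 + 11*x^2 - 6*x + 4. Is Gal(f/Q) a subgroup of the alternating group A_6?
The polynomial is irreducible of degree 6 over Q. Its discriminant is -5120000, which is not a perfect square. A Galois group lies in the alternating group exactly when the discriminant is a square in Q, so the Galois group (S_4) is not contained in A_6.

No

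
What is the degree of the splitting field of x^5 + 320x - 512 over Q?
60

The degree of the splitting field over Q equals the order of the Galois group, so first determine the group. The polynomial f is an irreducible quintic over Q, so G = Gal(f/Q) is a transitive subgroup of S_5: one of C_5 (5T1, order 5), D_5 (5T2, order 10), F_20 (5T3, order 20), A_5 (5T4, order 60) or S_5 (5T5, order 120). The discriminant of f is 1073741824000000 = 32768000^2, a perfect square, so G is contained in A_5. The transitive groups of degree 5 contained in A_5 are: C_5 (5T1, order 5), D_5 (5T2, order 10), A_5 (5T4, order 60). By Dedekind's theorem, for a prime p not dividing disc(f) the degrees of the irreducible factors of f mod p form the cycle type of an element of G. Factoring f modulo the 2 such primes p <= 7 (skipping 2, 5, which divide the discriminant), each new pattern first appears at: mod 3: f = (x^5 + 2x + 1), pattern 5; mod 7: f = (x + 1)(x + 3)(x^3 + 3x^2 + 6x + 2), pattern 3+1+1. No other pattern occurs in this range, so the set of observed cycle types is {5, 3+1+1}. Among the candidates above, the only group containing elements of all these cycle types is A_5 (5T4) — each of C_5 (5T1), D_5 (5T2) lacks at least one of them. Hence G = A_5 (5T4), of order 60. The Galois group A_5 (5T4) has order 60, so the splitting field has degree 60 over Q.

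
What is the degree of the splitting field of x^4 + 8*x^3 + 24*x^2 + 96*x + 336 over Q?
The degree of the splitting field over Q equals the order of the Galois group, so first determine the group. The polynomial is an irreducible quartic over Q and its discriminant is 1358954496 = 36864^2, a perfect square, so the Galois group is contained in A_4. The resolvent cubic y^3 - 24*y^2 - 576*y + 1536 is irreducible over Q. An irreducible resolvent with square discriminant gives A_4. The Galois group A_4 (4T4) has order 12, so the splitting field has degree 12 over Q.

12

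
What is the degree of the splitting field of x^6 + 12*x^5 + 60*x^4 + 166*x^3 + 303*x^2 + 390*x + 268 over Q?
6

The degree of the splitting field over Q equals the order of the Galois group, so first determine the group. The polynomial f is an irreducible sextic over Q, so G = Gal(f/Q) is one of the 16 transitive subgroups 6T1, ..., 6T16 of S_6. The discriminant of f is -1160950579200, which is not a perfect square, so G is not contained in A_6. The transitive groups of degree 6 not contained in A_6 are: C_6 (6T1, order 6), S_3 (6T2, order 6), D_6 (6T3, order 12), C_3 x S_3 (6T5, order 18), A_4 x C_2 (6T6, order 24), S_4 (6T8, order 24), S_3 x S_3 (6T9, order 36), S_4 x C_2 (6T11, order 48), (S_3 x S_3) : C_2 (6T13, order 72), PGL(2,5) (6T14, order 120), S_6 (6T16, order 720). By Dedekind's theorem, for a prime p not dividing disc(f) the degrees of the irreducible factors of f mod p form the cycle type of an element of G. Factoring f modulo the 23 such primes p <= 101 (skipping 2, 3, 5, which divide the discriminant), each new pattern first appears at: mod 7: f = (x^3 + 6x^2 + 4x + 4)(x^3 + 6x^2 + 6x + 4), pattern 3+3; mod 11: f = (x^2 + 9)(x^2 + 2x + 5)(x^2 + 10x + 4), pattern 2+2+2; mod 61: f = (x + 26)(x + 28)(x + 45)(x + 49)(x + 51)(x + 57), pattern 1+1+1+1+1+1. No other pattern occurs in this range, so the set of observed cycle types is {3+3, 2+2+2, 1+1+1+1+1+1}. The candidates containing elements of all these cycle types are C_6 (6T1) of order 6, S_3 (6T2) of order 6, D_6 (6T3) of order 12, C_3 x S_3 (6T5) of order 18, A_4 x C_2 (6T6) of order 24, S_4 (6T8) of order 24, S_3 x S_3 (6T9) of order 36, S_4 x C_2 (6T11) of order 48, (S_3 x S_3) : C_2 (6T13) of order 72, PGL(2,5) (6T14) of order 120, S_6 (6T16) of order 720; the others are excluded. The observed types are precisely the cycle types that occur in S_3 (6T2). Each of the other remaining candidates has further cycle types, and by the Chebotarev density theorem the matching factorization patterns would occur for a proportion of primes equal to their share of the group: C_6 (6T1) additionally contains elements of type 6 (2 of its 6 elements, about 33% of primes); D_6 (6T3) additionally contains elements of type 6, 2+2+1+1 (5 of its 12 elements, about 42% of primes); C_3 x S_3 (6T5) additionally contains elements of type 6, 3+1+1+1 (10 of its 18 elements, about 56% of primes); A_4 x C_2 (6T6) additionally contains elements of type 6, 2+2+1+1, 2+1+1+1+1 (14 of its 24 elements, about 58% of primes); S_4 (6T8) additionally contains elements of type 4+1+1, 2+2+1+1 (9 of its 24 elements, about 38% of primes); S_3 x S_3 (6T9) additionally contains elements of type 6, 3+1+1+1, 2+2+1+1 (25 of its 36 elements, about 69% of primes); S_4 x C_2 (6T11) additionally contains elements of type 6, 4+2, 4+1+1, 2+2+1+1, 2+1+1+1+1 (32 of its 48 elements, about 67% of primes); (S_3 x S_3) : C_2 (6T13) additionally contains elements of type 6, 4+2, 3+2+1, 3+1+1+1, 2+2+1+1, 2+1+1+1+1 (61 of its 72 elements, about 85% of primes); PGL(2,5) (6T14) additionally contains elements of type 6, 5+1, 4+1+1, 2+2+1+1 (89 of its 120 elements, about 74% of primes); S_6 (6T16) additionally contains elements of type 6, 5+1, 4+2, 4+1+1, 3+2+1, 3+1+1+1, 2+2+1+1, 2+1+1+1+1 (664 of its 720 elements, about 92% of primes). None of the 23 primes tested shows any such pattern (for each of these groups the chance of that is below 10^-4), which rules them out. Hence G = S_3 (6T2), of order 6. The Galois group S_3 (6T2) has order 6, so the splitting field has degree 6 over Q.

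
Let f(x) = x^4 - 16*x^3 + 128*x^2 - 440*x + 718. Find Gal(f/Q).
The polynomial is an irreducible quartic over Q and its discriminant is 4299982848, which is not a perfect square, so the Galois group is not contained in A_4. The resolvent cubic y^3 - 128*y^2 + 4168*y - 9792 has exactly one rational root, so the Galois group is C_4 or D_4. The quartic becomes reducible over Q(sqrt(disc)), so the group is C_4.

4T1: C_4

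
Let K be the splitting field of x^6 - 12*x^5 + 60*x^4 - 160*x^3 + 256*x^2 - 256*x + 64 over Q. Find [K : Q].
24

The degree of the splitting field over Q equals the order of the Galois group, so first determine the group. The polynomial f is an irreducible sextic over Q, so G = Gal(f/Q) is one of the 16 transitive subgroups 6T1, ..., 6T16 of S_6. The discriminant of f is 66039417143296 = 8126464^2, a perfect square, so G is contained in A_6. The transitive groups of degree 6 contained in A_6 are: A_4 (6T4, order 12), S_4 (6T7, order 24), (C_3 x C_3) : C_4 (6T10, order 36), PSL(2,5) (6T12, order 60), A_6 (6T15, order 360). By Dedekind's theorem, for a prime p not dividing disc(f) the degrees of the irreducible factors of f mod p form the cycle type of an element of G. Factoring f modulo the 79 such primes p <= 419 (skipping 2, 31, which divide the discriminant), each new pattern first appears at: mod 3: f = (x^2 + 2x + 2)(x^4 + x^3 + 2x^2 + 2x + 2), pattern 4+2; mod 5: f = (x^3 + x^2 + x + 3)(x^3 + 2x^2 + 2x + 3), pattern 3+3; mod 11: f = (x + 3)(x + 4)(x^2 + 4x + 5)(x^2 + 10x + 4), pattern 2+2+1+1; mod 67: f = (x + 2)(x + 4)(x + 20)(x + 43)(x + 59)(x + 61), pattern 1+1+1+1+1+1. No other pattern occurs in this range, so the set of observed cycle types is {4+2, 3+3, 2+2+1+1, 1+1+1+1+1+1}. The candidates containing elements of all these cycle types are S_4 (6T7) of order 24, (C_3 x C_3) : C_4 (6T10) of order 36, A_6 (6T15) of order 360; the others are excluded. The observed types are precisely the cycle types that occur in S_4 (6T7). Each of the other remaining candidates has further cycle types, and by the Chebotarev density theorem the matching factorization patterns would occur for a proportion of primes equal to their share of the group: (C_3 x C_3) : C_4 (6T10) additionally contains elements of type 3+1+1+1 (4 of its 36 elements, about 11% of primes); A_6 (6T15) additionally contains elements of type 5+1, 3+1+1+1 (184 of its 360 elements, about 51% of primes). None of the 79 primes tested shows any such pattern (for each of these groups the chance of that is below 10^-4), which rules them out. Hence G = S_4 (6T7), of order 24. The Galois group S_4 (6T7) has order 24, so the splitting field has degree 24 over Q.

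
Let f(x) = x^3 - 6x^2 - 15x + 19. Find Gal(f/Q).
C_3 (also written C3)

The polynomial is an irreducible cubic over Q and its discriminant is 59049 = 243^2, a perfect square. For an irreducible cubic, a square discriminant forces the Galois group to be A_3, the cyclic group of order 3.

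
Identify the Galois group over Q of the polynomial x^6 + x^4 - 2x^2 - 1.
The polynomial f is an irreducible sextic over Q, so G = Gal(f/Q) is one of the 16 transitive subgroups 6T1, ..., 6T16 of S_6. The discriminant of f is 153664 = 392^2, a perfect square, so G is contained in A_6. The transitive groups of degree 6 contained in A_6 are: A_4 (6T4, order 12), S_4 (6T7, order 24), (C_3 x C_3) : C_4 (6T10, order 36), PSL(2,5) (6T12, order 60), A_6 (6T15, order 360). By Dedekind's theorem, for a prime p not dividing disc(f) the degrees of the irreducible factors of f mod p form the cycle type of an element of G. Factoring f modulo the 33 such primes p <= 149 (skipping 2, 7, which divide the discriminant), each new pattern first appears at: mod 3: f = (x^3 + 2x + 1)(x^3 + 2x + 2), pattern 3+3; mod 13: f = (x + 6)(x + 7)(x^2 + 5)(x^2 + 6), pattern 2+2+1+1. No other pattern occurs in this range, so the set of observed cycle types is {3+3, 2+2+1+1}. The candidates containing elements of all these cycle types are A_4 (6T4) of order 12, S_4 (6T7) of order 24, (C_3 x C_3) : C_4 (6T10) of order 36, PSL(2,5) (6T12) of order 60, A_6 (6T15) of order 360; the others are excluded. The observed types are precisely the cycle types that occur in A_4 (6T4) (apart from the identity). Each of the other remaining candidates has further cycle types, and by the Chebotarev density theorem the matching factorization patterns would occur for a proportion of primes equal to their share of the group: S_4 (6T7) additionally contains elements of type 4+2 (6 of its 24 elements, about 25% of primes); (C_3 x C_3) : C_4 (6T10) additionally contains elements of type 4+2, 3+1+1+1 (22 of its 36 elements, about 61% of primes); PSL(2,5) (6T12) additionally contains elements of type 5+1 (24 of its 60 elements, about 40% of primes); A_6 (6T15) additionally contains elements of type 5+1, 4+2, 3+1+1+1 (274 of its 360 elements, about 76% of primes). None of the 33 primes tested shows any such pattern (for each of these groups the chance of that is below 10^-4), which rules them out. Hence G = A_4 (6T4), of order 12.

A_4 (also written A4)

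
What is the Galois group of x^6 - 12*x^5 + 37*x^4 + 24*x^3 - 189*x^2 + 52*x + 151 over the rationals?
The polynomial f is an irreducible sextic over Q, so G = Gal(f/Q) is one of the 16 transitive subgroups 6T1, ..., 6T16 of S_6. The discriminant of f is 870211913777152, which is not a perfect square, so G is not contained in A_6. The transitive groups of degree 6 not contained in A_6 are: C_6 (6T1, order 6), S_3 (6T2, order 6), D_6 (6T3, order 12), C_3 x S_3 (6T5, order 18), A_4 x C_2 (6T6, order 24), S_4 (6T8, order 24), S_3 x S_3 (6T9, order 36), S_4 x C_2 (6T11, order 48), (S_3 x S_3) : C_2 (6T13, order 72), PGL(2,5) (6T14, order 120), S_6 (6T16, order 720). By Dedekind's theorem, for a prime p not dividing disc(f) the degrees of the irreducible factors of f mod p form the cycle type of an element of G. Factoring f modulo the 23 such primes p <= 97 (skipping 2, 37, which divide the discriminant), each new pattern first appears at: mod 3: f = (x^3 + x^2 + 2)(x^3 + 2x^2 + 2x + 2), pattern 3+3; mod 5: f = (x^2 + x + 2)(x^2 + 3x + 4)(x^2 + 4x + 2), pattern 2+2+2; mod 67: f = (x + 3)(x + 4)(x + 28)(x + 35)(x + 59)(x + 60), pattern 1+1+1+1+1+1. No other pattern occurs in this range, so the set of observed cycle types is {3+3, 2+2+2, 1+1+1+1+1+1}. The candidates containing elements of all these cycle types are C_6 (6T1) of order 6, S_3 (6T2) of order 6, D_6 (6T3) of order 12, C_3 x S_3 (6T5) of order 18, A_4 x C_2 (6T6) of order 24, S_4 (6T8) of order 24, S_3 x S_3 (6T9) of order 36, S_4 x C_2 (6T11) of order 48, (S_3 x S_3) : C_2 (6T13) of order 72, PGL(2,5) (6T14) of order 120, S_6 (6T16) of order 720; the others are excluded. The observed types are precisely the cycle types that occur in S_3 (6T2). Each of the other remaining candidates has further cycle types, and by the Chebotarev density theorem the matching factorization patterns would occur for a proportion of primes equal to their share of the group: C_6 (6T1) additionally contains elements of type 6 (2 of its 6 elements, about 33% of primes); D_6 (6T3) additionally contains elements of type 6, 2+2+1+1 (5 of its 12 elements, about 42% of primes); C_3 x S_3 (6T5) additionally contains elements of type 6, 3+1+1+1 (10 of its 18 elements, about 56% of primes); A_4 x C_2 (6T6) additionally contains elements of type 6, 2+2+1+1, 2+1+1+1+1 (14 of its 24 elements, about 58% of primes); S_4 (6T8) additionally contains elements of type 4+1+1, 2+2+1+1 (9 of its 24 elements, about 38% of primes); S_3 x S_3 (6T9) additionally contains elements of type 6, 3+1+1+1, 2+2+1+1 (25 of its 36 elements, about 69% of primes); S_4 x C_2 (6T11) additionally contains elements of type 6, 4+2, 4+1+1, 2+2+1+1, 2+1+1+1+1 (32 of its 48 elements, about 67% of primes); (S_3 x S_3) : C_2 (6T13) additionally contains elements of type 6, 4+2, 3+2+1, 3+1+1+1, 2+2+1+1, 2+1+1+1+1 (61 of its 72 elements, about 85% of primes); PGL(2,5) (6T14) additionally contains elements of type 6, 5+1, 4+1+1, 2+2+1+1 (89 of its 120 elements, about 74% of primes); S_6 (6T16) additionally contains elements of type 6, 5+1, 4+2, 4+1+1, 3+2+1, 3+1+1+1, 2+2+1+1, 2+1+1+1+1 (664 of its 720 elements, about 92% of primes). None of the 23 primes tested shows any such pattern (for each of these groups the chance of that is below 10^-4), which rules them out. Hence G = S_3 (6T2), of order 6.

S_3 (also written S3)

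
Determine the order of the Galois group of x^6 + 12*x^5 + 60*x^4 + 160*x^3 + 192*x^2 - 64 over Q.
The degree of the splitting field over Q equals the order of the Galois group, so first determine the group. The polynomial f is an irreducible sextic over Q, so G = Gal(f/Q) is one of the 16 transitive subgroups 6T1, ..., 6T16 of S_6. The discriminant of f is -450868486864896, which is not a perfect square, so G is not contained in A_6. The transitive groups of degree 6 not contained in A_6 are: C_6 (6T1, order 6), S_3 (6T2, order 6), D_6 (6T3, order 12), C_3 x S_3 (6T5, order 18), A_4 x C_2 (6T6, order 24), S_4 (6T8, order 24), S_3 x S_3 (6T9, order 36), S_4 x C_2 (6T11, order 48), (S_3 x S_3) : C_2 (6T13, order 72), PGL(2,5) (6T14, order 120), S_6 (6T16, order 720). By Dedekind's theorem, for a prime p not dividing disc(f) the degrees of the irreducible factors of f mod p form the cycle type of an element of G. Factoring f modulo the 33 such primes p <= 149 (skipping 2, 3, which divide the discriminant), each new pattern first appears at: mod 5: f = (x^3 + x + 4)(x^3 + 2x^2 + 4x + 4), pattern 3+3; mod 7: f = (x^6 + 5x^5 + 4x^4 + 6x^3 + 3x^2 + 6), pattern 6; mod 17: f = (x + 1)(x + 3)(x^2 + 4x + 10)(x^2 + 4x + 16), pattern 2+2+1+1; mod 19: f = (x + 5)(x + 8)(x + 15)(x + 18)(x^2 + 4x + 11), pattern 2+1+1+1+1; mod 71: f = (x^2 + 4x + 33)(x^2 + 4x + 53)(x^2 + 4x + 68), pattern 2+2+2. No other pattern occurs in this range, so the set of observed cycle types is {3+3, 6, 2+2+1+1, 2+1+1+1+1, 2+2+2}. The candidates containing elements of all these cycle types are A_4 x C_2 (6T6) of order 24, S_4 x C_2 (6T11) of order 48, (S_3 x S_3) : C_2 (6T13) of order 72, S_6 (6T16) of order 720; the others are excluded. The observed types are precisely the cycle types that occur in A_4 x C_2 (6T6) (apart from the identity). Each of the other remaining candidates has further cycle types, and by the Chebotarev density theorem the matching factorization patterns would occur for a proportion of primes equal to their share of the group: S_4 x C_2 (6T11) additionally contains elements of type 4+2, 4+1+1 (12 of its 48 elements, about 25% of primes); (S_3 x S_3) : C_2 (6T13) additionally contains elements of type 4+2, 3+2+1, 3+1+1+1 (34 of its 72 elements, about 47% of primes); S_6 (6T16) additionally contains elements of type 5+1, 4+2, 4+1+1, 3+2+1, 3+1+1+1 (484 of its 720 elements, about 67% of primes). None of the 33 primes tested shows any such pattern (for each of these groups the chance of that is below 10^-4), which rules them out. Hence G = A_4 x C_2 (6T6), of order 24. The Galois group A_4 x C_2 (6T6) has order 24, so the splitting field has degree 24 over Q.

24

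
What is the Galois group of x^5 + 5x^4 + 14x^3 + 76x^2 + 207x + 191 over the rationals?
The polynomial f is an irreducible quintic over Q, so G = Gal(f/Q) is a transitive subgroup of S_5: one of C_5 (5T1, order 5), D_5 (5T2, order 10), F_20 (5T3, order 20), A_5 (5T4, order 60) or S_5 (5T5, order 120). The discriminant of f is 355886501968, which is not a perfect square, so G is not contained in A_5. The transitive groups of degree 5 not contained in A_5 are: F_20 (5T3, order 20), S_5 (5T5, order 120). By Dedekind's theorem, for a prime p not dividing disc(f) the degrees of the irreducible factors of f mod p form the cycle type of an element of G. Factoring f modulo the 5 such primes p <= 13 (skipping 2, which divides the discriminant), each new pattern first appears at: mod 3: f = (x^5 + 2x^4 + 2x^3 + x^2 + 2), pattern 5; mod 5: f = (x + 1)(x^4 + 4x^3 + x + 1), pattern 4+1; mod 13: f = (x + 10)(x + 12)(x^3 + 9x^2 + 8x + 3), pattern 3+1+1. No other pattern occurs in this range, so the set of observed cycle types is {5, 4+1, 3+1+1}. Among the candidates above, the only group containing elements of all these cycle types is S_5 (5T5) — F_20 (5T3) lacks at least one of them. Hence G = S_5 (5T5), of order 120.

5T5: S_5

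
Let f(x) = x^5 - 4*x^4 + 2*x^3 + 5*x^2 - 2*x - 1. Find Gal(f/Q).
5T1: C_5

The polynomial f is an irreducible quintic over Q, so G = Gal(f/Q) is a transitive subgroup of S_5: one of C_5 (5T1, order 5), D_5 (5T2, order 10), F_20 (5T3, order 20), A_5 (5T4, order 60) or S_5 (5T5, order 120). The discriminant of f is 14641 = 121^2, a perfect square, so G is contained in A_5. The transitive groups of degree 5 contained in A_5 are: C_5 (5T1, order 5), D_5 (5T2, order 10), A_5 (5T4, order 60). By Dedekind's theorem, for a prime p not dividing disc(f) the degrees of the irreducible factors of f mod p form the cycle type of an element of G. Factoring f modulo the 14 such primes p <= 47 (skipping 11, which divides the discriminant), each new pattern first appears at: mod 2: f = (x^5 + x^2 + 1), pattern 5; mod 23: f = (x + 8)(x + 11)(x + 12)(x + 16)(x + 18), pattern 1+1+1+1+1. No other pattern occurs in this range, so the set of observed cycle types is {5, 1+1+1+1+1}. The candidates containing elements of all these cycle types are C_5 (5T1) of order 5, D_5 (5T2) of order 10, A_5 (5T4) of order 60; the others are excluded. The observed types are precisely the cycle types that occur in C_5 (5T1). Each of the other remaining candidates has further cycle types, and by the Chebotarev density theorem the matching factorization patterns would occur for a proportion of primes equal to their share of the group: D_5 (5T2) additionally contains elements of type 2+2+1 (5 of its 10 elements, about 50% of primes); A_5 (5T4) additionally contains elements of type 3+1+1, 2+2+1 (35 of its 60 elements, about 58% of primes). None of the 14 primes tested shows any such pattern (for each of these groups the chance of that is below 10^-4), which rules them out. Hence G = C_5 (5T1), of order 5.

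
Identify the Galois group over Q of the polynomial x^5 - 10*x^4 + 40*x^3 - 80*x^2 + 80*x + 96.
F_20 (order 20)

The polynomial f is an irreducible quintic over Q, so G = Gal(f/Q) is a transitive subgroup of S_5: one of C_5 (5T1, order 5), D_5 (5T2, order 10), F_20 (5T3, order 20), A_5 (5T4, order 60) or S_5 (5T5, order 120). The discriminant of f is 838860800000, which is not a perfect square, so G is not contained in A_5. The transitive groups of degree 5 not contained in A_5 are: F_20 (5T3, order 20), S_5 (5T5, order 120). By Dedekind's theorem, for a prime p not dividing disc(f) the degrees of the irreducible factors of f mod p form the cycle type of an element of G. Factoring f modulo the 18 such primes p <= 71 (skipping 2, 5, which divide the discriminant), each new pattern first appears at: mod 3: f = (x)(x^4 + 2x^3 + x^2 + x + 2), pattern 4+1; mod 11: f = (x^5 + x^4 + 7x^3 + 8x^2 + 3x + 8), pattern 5; mod 19: f = (x + 11)(x^2 + 7x + 18)(x^2 + 10x + 12), pattern 2+2+1. No other pattern occurs in this range, so the set of observed cycle types is {4+1, 5, 2+2+1}. The candidates containing elements of all these cycle types are F_20 (5T3) of order 20, S_5 (5T5) of order 120; the others are excluded. The observed types are precisely the cycle types that occur in F_20 (5T3) (apart from the identity). Each of the other remaining candidates has further cycle types, and by the Chebotarev density theorem the matching factorization patterns would occur for a proportion of primes equal to their share of the group: S_5 (5T5) additionally contains elements of type 3+2, 3+1+1, 2+1+1+1 (50 of its 120 elements, about 42% of primes). None of the 18 primes tested shows any such pattern (for each of these groups the chance of that is below 10^-4), which rules them out. Hence G = F_20 (5T3), of order 20.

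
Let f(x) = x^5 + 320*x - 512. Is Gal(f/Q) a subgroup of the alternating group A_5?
The polynomial is irreducible of degree 5 over Q. Its discriminant is 1073741824000000 = 32768000^2, a perfect square. A Galois group lies in the alternating group exactly when the discriminant is a square in Q, so the Galois group (A_5) is contained in A_5.

Yes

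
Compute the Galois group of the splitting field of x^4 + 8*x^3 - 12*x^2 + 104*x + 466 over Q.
The polynomial is an irreducible quartic over Q and its discriminant is -88159684608, which is not a perfect square, so the Galois group is not contained in A_4. The resolvent cubic y^3 + 12*y^2 - 1032*y - 63008 has exactly one rational root, so the Galois group is C_4 or D_4. The quartic remains irreducible over Q(sqrt(disc)), so the group is D_4.

D_4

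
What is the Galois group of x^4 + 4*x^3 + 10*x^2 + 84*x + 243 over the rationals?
The polynomial is an irreducible quartic over Q and its discriminant is 884017152, which is not a perfect square, so the Galois group is not contained in A_4. The resolvent cubic y^3 - 10*y^2 - 636*y - 1224 has exactly one rational root, so the Galois group is C_4 or D_4. The quartic remains irreducible over Q(sqrt(disc)), so the group is D_4.

D_4, the dihedral group of order 8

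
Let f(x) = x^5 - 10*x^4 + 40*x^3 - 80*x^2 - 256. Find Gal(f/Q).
D_5, the dihedral group of order 10

The polynomial f is an irreducible quintic over Q, so G = Gal(f/Q) is a transitive subgroup of S_5: one of C_5 (5T1, order 5), D_5 (5T2, order 10), F_20 (5T3, order 20), A_5 (5T4, order 60) or S_5 (5T5, order 120). The discriminant of f is 67108864000000 = 8192000^2, a perfect square, so G is contained in A_5. The transitive groups of degree 5 contained in A_5 are: C_5 (5T1, order 5), D_5 (5T2, order 10), A_5 (5T4, order 60). By Dedekind's theorem, for a prime p not dividing disc(f) the degrees of the irreducible factors of f mod p form the cycle type of an element of G. Factoring f modulo the 23 such primes p <= 97 (skipping 2, 5, which divide the discriminant), each new pattern first appears at: mod 3: f = (x + 1)(x^2 + 1)(x^2 + x + 2), pattern 2+2+1; mod 7: f = (x^5 + 4x^4 + 5x^3 + 4x^2 + 3), pattern 5. No other pattern occurs in this range, so the set of observed cycle types is {2+2+1, 5}. The candidates containing elements of all these cycle types are D_5 (5T2) of order 10, A_5 (5T4) of order 60; the others are excluded. The observed types are precisely the cycle types that occur in D_5 (5T2) (apart from the identity). Each of the other remaining candidates has further cycle types, and by the Chebotarev density theorem the matching factorization patterns would occur for a proportion of primes equal to their share of the group: A_5 (5T4) additionally contains elements of type 3+1+1 (20 of its 60 elements, about 33% of primes). None of the 23 primes tested shows any such pattern (for each of these groups the chance of that is below 10^-4), which rules them out. Hence G = D_5 (5T2), of order 10.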